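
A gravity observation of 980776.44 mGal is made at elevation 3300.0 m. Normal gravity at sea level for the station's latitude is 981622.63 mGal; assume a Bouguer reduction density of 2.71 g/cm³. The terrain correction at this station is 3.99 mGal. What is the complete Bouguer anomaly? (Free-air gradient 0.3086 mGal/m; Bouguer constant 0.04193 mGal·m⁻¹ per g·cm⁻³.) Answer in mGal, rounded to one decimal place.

Free-air correction = 0.3086 × 3300.0 = 1018.38 mGal
Free-air anomaly = 980776.44 − 981622.63 + (1018.38) = 172.19 mGal
Bouguer slab correction = 0.04193 × 2.71 × 3300.0 = 374.98 mGal
Simple Bouguer anomaly = 172.19 − (374.98) = -202.79 mGal
Complete Bouguer anomaly = -202.79 + 3.99 = -198.80 mGal

-198.8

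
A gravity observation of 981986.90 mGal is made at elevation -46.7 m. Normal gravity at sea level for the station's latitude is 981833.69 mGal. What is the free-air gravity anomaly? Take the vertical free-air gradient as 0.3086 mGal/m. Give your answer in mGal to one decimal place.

138.8

Free-air correction = 0.3086 × -46.7 = -14.41 mGal
Free-air anomaly = 981986.90 − 981833.69 + (-14.41) = 138.80 mGal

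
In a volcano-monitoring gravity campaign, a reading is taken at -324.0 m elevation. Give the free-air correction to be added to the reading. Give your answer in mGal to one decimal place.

Free-air correction = 0.3086 × -324.0 = -100.0 mGal

-100.0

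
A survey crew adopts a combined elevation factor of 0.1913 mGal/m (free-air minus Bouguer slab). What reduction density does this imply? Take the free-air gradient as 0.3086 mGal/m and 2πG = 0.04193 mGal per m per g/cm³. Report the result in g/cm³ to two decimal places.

0.1913 = 0.3086 − 0.04193 × ρ
ρ = (0.3086 − 0.1913) / 0.04193 = 2.80 g/cm³

2.80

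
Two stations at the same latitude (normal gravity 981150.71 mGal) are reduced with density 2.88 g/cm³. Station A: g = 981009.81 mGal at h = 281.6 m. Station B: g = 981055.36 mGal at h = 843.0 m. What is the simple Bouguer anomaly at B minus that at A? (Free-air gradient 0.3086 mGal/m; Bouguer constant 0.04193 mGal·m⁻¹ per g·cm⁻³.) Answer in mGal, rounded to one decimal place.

151.0

Δg_SB(A) = 981009.81 − 981150.71 + 0.3086×281.6 − 0.04193×2.88×281.6 = -88.00 mGal
Δg_SB(B) = 981055.36 − 981150.71 + 0.3086×843.0 − 0.04193×2.88×843.0 = 63.00 mGal
Difference = 63.00 − (-88.00) = 151.00 mGal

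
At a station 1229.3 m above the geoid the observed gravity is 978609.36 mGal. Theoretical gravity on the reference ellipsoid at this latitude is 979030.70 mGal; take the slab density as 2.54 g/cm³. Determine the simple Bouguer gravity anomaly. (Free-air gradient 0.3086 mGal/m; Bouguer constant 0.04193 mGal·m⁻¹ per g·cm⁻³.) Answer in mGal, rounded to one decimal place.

Free-air correction = 0.3086 × 1229.3 = 379.36 mGal
Free-air anomaly = 978609.36 − 979030.70 + (379.36) = -41.98 mGal
Bouguer slab correction = 0.04193 × 2.54 × 1229.3 = 130.92 mGal
Simple Bouguer anomaly = -41.98 − (130.92) = -172.90 mGal

-172.9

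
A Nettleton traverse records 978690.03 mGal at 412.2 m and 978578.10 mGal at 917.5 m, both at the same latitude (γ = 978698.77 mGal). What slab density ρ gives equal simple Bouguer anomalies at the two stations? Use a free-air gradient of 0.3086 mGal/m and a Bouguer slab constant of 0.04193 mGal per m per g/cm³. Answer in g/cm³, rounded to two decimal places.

Δg_obs = 978578.10 − 978690.03 = -111.93 mGal over Δh = 917.5 − 412.2 = 505.3 m
Equal Bouguer anomalies ⇒ Δg_obs + (0.3086 − 0.04193ρ)·Δh = 0
0.3086 − 0.04193ρ = −Δg_obs/Δh = 0.22151
ρ = (0.3086 − 0.22151) / 0.04193 = 2.08 g/cm³

2.08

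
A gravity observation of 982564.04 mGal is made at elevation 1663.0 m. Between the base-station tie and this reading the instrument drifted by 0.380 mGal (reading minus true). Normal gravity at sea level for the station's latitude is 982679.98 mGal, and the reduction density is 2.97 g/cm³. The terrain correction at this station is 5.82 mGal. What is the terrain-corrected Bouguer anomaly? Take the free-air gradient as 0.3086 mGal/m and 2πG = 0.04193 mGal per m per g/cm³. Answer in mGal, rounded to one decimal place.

195.6

Drift-corrected reading = 982564.04 − (0.380) = 982563.660 mGal
Free-air correction = 0.3086 × 1663.0 = 513.20 mGal
Free-air anomaly = 982563.660 − 982679.98 + (513.20) = 396.880 mGal
Bouguer slab correction = 0.04193 × 2.97 × 1663.0 = 207.10 mGal
Simple Bouguer anomaly = 396.880 − (207.10) = 189.780 mGal
Complete Bouguer anomaly = 189.780 + 5.82 = 195.600 mGal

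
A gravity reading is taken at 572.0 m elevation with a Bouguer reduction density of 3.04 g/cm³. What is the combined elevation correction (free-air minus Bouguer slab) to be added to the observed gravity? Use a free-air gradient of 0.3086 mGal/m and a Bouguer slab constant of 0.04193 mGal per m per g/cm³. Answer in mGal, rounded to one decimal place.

Combined gradient = 0.3086 − 0.04193 × 3.04 = 0.1811328 mGal/m
Combined elevation correction = 0.1811328 × 572.0 = 103.6 mGal

103.6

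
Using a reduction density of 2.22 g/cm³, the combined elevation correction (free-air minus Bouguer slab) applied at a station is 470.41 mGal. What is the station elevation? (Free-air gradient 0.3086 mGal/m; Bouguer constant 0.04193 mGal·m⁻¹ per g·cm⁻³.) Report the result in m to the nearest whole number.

Combined gradient = 0.3086 − 0.04193 × 2.22 = 0.2155154 mGal/m
h = 470.41 / 0.2155154 = 2182.72 m

2183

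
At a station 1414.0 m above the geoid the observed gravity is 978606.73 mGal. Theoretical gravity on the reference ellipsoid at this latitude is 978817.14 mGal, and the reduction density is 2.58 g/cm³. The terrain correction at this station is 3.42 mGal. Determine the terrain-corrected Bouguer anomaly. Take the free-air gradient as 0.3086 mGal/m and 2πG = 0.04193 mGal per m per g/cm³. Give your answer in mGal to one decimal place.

76.4

Free-air correction = 0.3086 × 1414.0 = 436.36 mGal
Free-air anomaly = 978606.73 − 978817.14 + (436.36) = 225.95 mGal
Bouguer slab correction = 0.04193 × 2.58 × 1414.0 = 152.97 mGal
Simple Bouguer anomaly = 225.95 − (152.97) = 72.98 mGal
Complete Bouguer anomaly = 72.98 + 3.42 = 76.40 mGal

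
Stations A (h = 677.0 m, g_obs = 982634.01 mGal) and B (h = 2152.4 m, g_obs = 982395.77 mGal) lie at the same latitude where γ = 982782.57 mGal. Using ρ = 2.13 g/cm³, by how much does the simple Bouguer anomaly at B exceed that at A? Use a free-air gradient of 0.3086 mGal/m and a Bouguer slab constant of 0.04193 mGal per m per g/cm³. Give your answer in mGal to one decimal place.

85.3

Δg_SB(A) = 982634.01 − 982782.57 + 0.3086×677.0 − 0.04193×2.13×677.0 = -0.10 mGal
Δg_SB(B) = 982395.77 − 982782.57 + 0.3086×2152.4 − 0.04193×2.13×2152.4 = 85.20 mGal
Difference = 85.20 − (-0.10) = 85.30 mGal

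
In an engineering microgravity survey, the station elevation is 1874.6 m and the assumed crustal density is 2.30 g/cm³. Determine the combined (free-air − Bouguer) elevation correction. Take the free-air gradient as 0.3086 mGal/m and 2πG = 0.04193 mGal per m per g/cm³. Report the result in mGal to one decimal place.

Combined gradient = 0.3086 − 0.04193 × 2.30 = 0.2121610 mGal/m
Combined elevation correction = 0.2121610 × 1874.6 = 397.7 mGal

397.7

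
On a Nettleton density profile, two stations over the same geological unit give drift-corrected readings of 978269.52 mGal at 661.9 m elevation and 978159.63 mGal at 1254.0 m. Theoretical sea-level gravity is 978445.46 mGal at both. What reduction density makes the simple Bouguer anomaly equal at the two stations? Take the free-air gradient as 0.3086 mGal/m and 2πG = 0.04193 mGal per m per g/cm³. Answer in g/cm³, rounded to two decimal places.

2.93

Δg_obs = 978159.63 − 978269.52 = -109.89 mGal over Δh = 1254.0 − 661.9 = 592.1 m
Equal Bouguer anomalies ⇒ Δg_obs + (0.3086 − 0.04193ρ)·Δh = 0
0.3086 − 0.04193ρ = −Δg_obs/Δh = 0.18559
ρ = (0.3086 − 0.18559) / 0.04193 = 2.93 g/cm³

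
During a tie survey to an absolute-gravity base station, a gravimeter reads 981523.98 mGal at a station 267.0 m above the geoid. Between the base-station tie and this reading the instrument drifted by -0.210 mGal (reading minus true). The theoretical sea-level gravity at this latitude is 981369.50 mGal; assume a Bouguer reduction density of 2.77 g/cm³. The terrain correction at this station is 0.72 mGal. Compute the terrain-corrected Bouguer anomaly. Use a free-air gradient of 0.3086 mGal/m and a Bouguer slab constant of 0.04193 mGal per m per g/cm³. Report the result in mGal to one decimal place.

206.8

Drift-corrected reading = 981523.98 − (-0.210) = 981524.190 mGal
Free-air correction = 0.3086 × 267.0 = 82.40 mGal
Free-air anomaly = 981524.190 − 981369.50 + (82.40) = 237.090 mGal
Bouguer slab correction = 0.04193 × 2.77 × 267.0 = 31.01 mGal
Simple Bouguer anomaly = 237.090 − (31.01) = 206.080 mGal
Complete Bouguer anomaly = 206.080 + 0.72 = 206.800 mGal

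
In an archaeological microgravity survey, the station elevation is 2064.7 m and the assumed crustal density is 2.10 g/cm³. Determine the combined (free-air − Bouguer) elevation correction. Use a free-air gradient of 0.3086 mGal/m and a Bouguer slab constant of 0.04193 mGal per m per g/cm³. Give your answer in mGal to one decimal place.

Combined gradient = 0.3086 − 0.04193 × 2.10 = 0.2205470 mGal/m
Combined elevation correction = 0.2205470 × 2064.7 = 455.4 mGal

455.4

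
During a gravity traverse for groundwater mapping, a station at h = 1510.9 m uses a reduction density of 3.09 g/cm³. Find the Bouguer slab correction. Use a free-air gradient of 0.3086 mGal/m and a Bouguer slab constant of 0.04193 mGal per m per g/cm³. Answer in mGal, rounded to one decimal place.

195.8

Bouguer slab correction = 0.04193 × 3.09 × 1510.9 = 195.8 mGal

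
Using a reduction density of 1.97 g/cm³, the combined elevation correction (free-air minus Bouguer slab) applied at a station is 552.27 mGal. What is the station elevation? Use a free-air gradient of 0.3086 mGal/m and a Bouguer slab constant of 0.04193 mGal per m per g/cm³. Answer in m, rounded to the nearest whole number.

2444

Combined gradient = 0.3086 − 0.04193 × 1.97 = 0.2259979 mGal/m
h = 552.27 / 0.2259979 = 2443.70 m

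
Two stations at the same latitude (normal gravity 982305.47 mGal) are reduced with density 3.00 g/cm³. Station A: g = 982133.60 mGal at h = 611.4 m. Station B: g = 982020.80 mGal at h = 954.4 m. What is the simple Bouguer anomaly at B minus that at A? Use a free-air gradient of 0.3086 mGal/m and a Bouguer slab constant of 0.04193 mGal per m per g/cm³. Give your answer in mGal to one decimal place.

-50.1

Δg_SB(A) = 982133.60 − 982305.47 + 0.3086×611.4 − 0.04193×3.00×611.4 = -60.10 mGal
Δg_SB(B) = 982020.80 − 982305.47 + 0.3086×954.4 − 0.04193×3.00×954.4 = -110.20 mGal
Difference = -110.20 − (-60.10) = -50.10 mGal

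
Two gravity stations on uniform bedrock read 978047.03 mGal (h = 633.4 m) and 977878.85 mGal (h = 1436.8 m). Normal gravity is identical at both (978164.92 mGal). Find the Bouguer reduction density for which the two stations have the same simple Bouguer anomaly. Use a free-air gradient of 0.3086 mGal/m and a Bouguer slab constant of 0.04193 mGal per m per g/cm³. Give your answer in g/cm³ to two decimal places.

Δg_obs = 977878.85 − 978047.03 = -168.18 mGal over Δh = 1436.8 − 633.4 = 803.4 m
Equal Bouguer anomalies ⇒ Δg_obs + (0.3086 − 0.04193ρ)·Δh = 0
0.3086 − 0.04193ρ = −Δg_obs/Δh = 0.20934
ρ = (0.3086 − 0.20934) / 0.04193 = 2.37 g/cm³

2.37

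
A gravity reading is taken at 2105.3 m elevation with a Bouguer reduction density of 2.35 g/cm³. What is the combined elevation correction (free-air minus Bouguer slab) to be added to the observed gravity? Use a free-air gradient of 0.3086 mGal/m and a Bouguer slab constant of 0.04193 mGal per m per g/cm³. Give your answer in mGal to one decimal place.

442.2

Combined gradient = 0.3086 − 0.04193 × 2.35 = 0.2100645 mGal/m
Combined elevation correction = 0.2100645 × 2105.3 = 442.2 mGal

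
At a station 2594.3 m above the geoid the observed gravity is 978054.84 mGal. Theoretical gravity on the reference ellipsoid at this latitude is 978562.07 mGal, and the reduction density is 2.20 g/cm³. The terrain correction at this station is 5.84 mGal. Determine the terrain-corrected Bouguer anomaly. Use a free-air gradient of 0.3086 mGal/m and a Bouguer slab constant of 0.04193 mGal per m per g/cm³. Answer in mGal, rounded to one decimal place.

Free-air correction = 0.3086 × 2594.3 = 800.60 mGal
Free-air anomaly = 978054.84 − 978562.07 + (800.60) = 293.37 mGal
Bouguer slab correction = 0.04193 × 2.20 × 2594.3 = 239.31 mGal
Simple Bouguer anomaly = 293.37 − (239.31) = 54.06 mGal
Complete Bouguer anomaly = 54.06 + 5.84 = 59.90 mGal

59.9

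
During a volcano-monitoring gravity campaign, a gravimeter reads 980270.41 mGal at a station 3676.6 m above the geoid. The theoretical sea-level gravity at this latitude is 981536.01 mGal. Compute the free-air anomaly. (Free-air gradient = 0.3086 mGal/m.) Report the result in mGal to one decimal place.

Free-air correction = 0.3086 × 3676.6 = 1134.60 mGal
Free-air anomaly = 980270.41 − 981536.01 + (1134.60) = -131.00 mGal

-131.0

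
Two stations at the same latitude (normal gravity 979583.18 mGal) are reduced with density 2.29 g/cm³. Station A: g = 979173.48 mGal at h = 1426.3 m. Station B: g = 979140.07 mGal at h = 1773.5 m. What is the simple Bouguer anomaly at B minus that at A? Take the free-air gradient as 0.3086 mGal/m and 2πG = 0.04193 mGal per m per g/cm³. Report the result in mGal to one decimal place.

Δg_SB(A) = 979173.48 − 979583.18 + 0.3086×1426.3 − 0.04193×2.29×1426.3 = -106.50 mGal
Δg_SB(B) = 979140.07 − 979583.18 + 0.3086×1773.5 − 0.04193×2.29×1773.5 = -66.10 mGal
Difference = -66.10 − (-106.50) = 40.40 mGal

40.4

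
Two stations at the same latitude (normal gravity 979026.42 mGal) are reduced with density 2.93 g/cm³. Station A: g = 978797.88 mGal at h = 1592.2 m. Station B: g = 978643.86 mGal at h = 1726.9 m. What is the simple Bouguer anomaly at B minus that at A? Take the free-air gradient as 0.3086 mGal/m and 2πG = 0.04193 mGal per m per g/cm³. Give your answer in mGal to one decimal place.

Δg_SB(A) = 978797.88 − 979026.42 + 0.3086×1592.2 − 0.04193×2.93×1592.2 = 67.20 mGal
Δg_SB(B) = 978643.86 − 979026.42 + 0.3086×1726.9 − 0.04193×2.93×1726.9 = -61.80 mGal
Difference = -61.80 − (67.20) = -129.00 mGal

-129.0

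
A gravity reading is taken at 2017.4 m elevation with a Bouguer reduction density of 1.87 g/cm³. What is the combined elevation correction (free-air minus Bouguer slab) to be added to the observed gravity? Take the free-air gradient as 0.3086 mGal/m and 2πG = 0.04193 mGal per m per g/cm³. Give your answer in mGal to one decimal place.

464.4

Combined gradient = 0.3086 − 0.04193 × 1.87 = 0.2301909 mGal/m
Combined elevation correction = 0.2301909 × 2017.4 = 464.4 mGal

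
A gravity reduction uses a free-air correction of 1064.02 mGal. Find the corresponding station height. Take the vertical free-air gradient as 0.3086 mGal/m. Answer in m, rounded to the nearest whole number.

3448

h = 1064.02 / 0.3086 = 3447.89 m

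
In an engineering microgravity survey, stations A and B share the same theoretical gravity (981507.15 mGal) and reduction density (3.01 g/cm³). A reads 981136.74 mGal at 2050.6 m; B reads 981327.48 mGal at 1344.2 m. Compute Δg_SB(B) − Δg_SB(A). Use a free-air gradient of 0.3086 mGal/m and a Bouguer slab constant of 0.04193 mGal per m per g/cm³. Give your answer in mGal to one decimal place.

61.9

Δg_SB(A) = 981136.74 − 981507.15 + 0.3086×2050.6 − 0.04193×3.01×2050.6 = 3.60 mGal
Δg_SB(B) = 981327.48 − 981507.15 + 0.3086×1344.2 − 0.04193×3.01×1344.2 = 65.50 mGal
Difference = 65.50 − (3.60) = 61.90 mGal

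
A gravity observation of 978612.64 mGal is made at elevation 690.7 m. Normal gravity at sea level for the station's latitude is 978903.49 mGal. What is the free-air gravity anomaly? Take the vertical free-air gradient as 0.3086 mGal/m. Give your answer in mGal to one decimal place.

Free-air correction = 0.3086 × 690.7 = 213.15 mGal
Free-air anomaly = 978612.64 − 978903.49 + (213.15) = -77.70 mGal

-77.7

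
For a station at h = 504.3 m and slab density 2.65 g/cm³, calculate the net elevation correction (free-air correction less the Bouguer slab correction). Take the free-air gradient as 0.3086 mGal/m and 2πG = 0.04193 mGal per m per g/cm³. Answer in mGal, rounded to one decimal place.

99.6

Combined gradient = 0.3086 − 0.04193 × 2.65 = 0.1974855 mGal/m
Combined elevation correction = 0.1974855 × 504.3 = 99.6 mGal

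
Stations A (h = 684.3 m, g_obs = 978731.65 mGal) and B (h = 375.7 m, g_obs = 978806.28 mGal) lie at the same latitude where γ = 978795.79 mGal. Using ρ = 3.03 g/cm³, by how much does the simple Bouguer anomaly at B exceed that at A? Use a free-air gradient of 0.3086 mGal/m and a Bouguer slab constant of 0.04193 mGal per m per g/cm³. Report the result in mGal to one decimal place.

Δg_SB(A) = 978731.65 − 978795.79 + 0.3086×684.3 − 0.04193×3.03×684.3 = 60.10 mGal
Δg_SB(B) = 978806.28 − 978795.79 + 0.3086×375.7 − 0.04193×3.03×375.7 = 78.70 mGal
Difference = 78.70 − (60.10) = 18.60 mGal

18.6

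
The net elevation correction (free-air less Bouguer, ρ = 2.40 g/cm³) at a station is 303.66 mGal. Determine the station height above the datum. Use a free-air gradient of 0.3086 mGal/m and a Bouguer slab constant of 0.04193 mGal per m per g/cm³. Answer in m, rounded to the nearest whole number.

Combined gradient = 0.3086 − 0.04193 × 2.40 = 0.2079680 mGal/m
h = 303.66 / 0.2079680 = 1460.13 m

1460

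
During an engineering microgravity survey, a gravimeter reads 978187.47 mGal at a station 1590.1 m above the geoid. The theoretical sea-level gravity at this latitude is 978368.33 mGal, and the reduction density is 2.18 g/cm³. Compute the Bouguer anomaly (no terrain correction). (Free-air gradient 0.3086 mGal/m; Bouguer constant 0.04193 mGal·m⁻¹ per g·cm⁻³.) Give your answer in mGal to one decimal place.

Free-air correction = 0.3086 × 1590.1 = 490.70 mGal
Free-air anomaly = 978187.47 − 978368.33 + (490.70) = 309.84 mGal
Bouguer slab correction = 0.04193 × 2.18 × 1590.1 = 145.35 mGal
Simple Bouguer anomaly = 309.84 − (145.35) = 164.49 mGal

164.5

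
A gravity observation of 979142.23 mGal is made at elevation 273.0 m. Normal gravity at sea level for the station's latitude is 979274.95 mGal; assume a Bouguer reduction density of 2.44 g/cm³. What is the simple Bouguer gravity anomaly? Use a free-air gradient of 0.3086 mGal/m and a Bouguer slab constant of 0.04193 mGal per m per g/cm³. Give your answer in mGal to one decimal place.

Free-air correction = 0.3086 × 273.0 = 84.25 mGal
Free-air anomaly = 979142.23 − 979274.95 + (84.25) = -48.47 mGal
Bouguer slab correction = 0.04193 × 2.44 × 273.0 = 27.93 mGal
Simple Bouguer anomaly = -48.47 − (27.93) = -76.40 mGal

-76.4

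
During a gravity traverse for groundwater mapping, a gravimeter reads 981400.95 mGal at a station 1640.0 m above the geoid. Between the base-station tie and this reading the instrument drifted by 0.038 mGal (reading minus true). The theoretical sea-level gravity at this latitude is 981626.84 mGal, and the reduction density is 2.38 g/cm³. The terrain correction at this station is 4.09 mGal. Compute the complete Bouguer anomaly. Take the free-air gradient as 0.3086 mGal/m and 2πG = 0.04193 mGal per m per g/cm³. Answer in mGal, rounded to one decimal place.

Drift-corrected reading = 981400.95 − (0.038) = 981400.912 mGal
Free-air correction = 0.3086 × 1640.0 = 506.10 mGal
Free-air anomaly = 981400.912 − 981626.84 + (506.10) = 280.172 mGal
Bouguer slab correction = 0.04193 × 2.38 × 1640.0 = 163.66 mGal
Simple Bouguer anomaly = 280.172 − (163.66) = 116.512 mGal
Complete Bouguer anomaly = 116.512 + 4.09 = 120.602 mGal

120.6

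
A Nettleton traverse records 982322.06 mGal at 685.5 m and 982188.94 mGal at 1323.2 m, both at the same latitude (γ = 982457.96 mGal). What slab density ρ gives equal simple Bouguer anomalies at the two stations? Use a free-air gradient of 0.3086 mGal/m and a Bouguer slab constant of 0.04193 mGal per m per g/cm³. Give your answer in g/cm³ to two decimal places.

Δg_obs = 982188.94 − 982322.06 = -133.12 mGal over Δh = 1323.2 − 685.5 = 637.7 m
Equal Bouguer anomalies ⇒ Δg_obs + (0.3086 − 0.04193ρ)·Δh = 0
0.3086 − 0.04193ρ = −Δg_obs/Δh = 0.20875
ρ = (0.3086 − 0.20875) / 0.04193 = 2.38 g/cm³

2.38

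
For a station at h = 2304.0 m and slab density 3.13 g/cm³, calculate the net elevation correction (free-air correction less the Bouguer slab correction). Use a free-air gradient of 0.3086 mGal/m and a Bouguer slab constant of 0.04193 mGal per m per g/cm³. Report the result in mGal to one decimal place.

408.6

Combined gradient = 0.3086 − 0.04193 × 3.13 = 0.1773591 mGal/m
Combined elevation correction = 0.1773591 × 2304.0 = 408.6 mGal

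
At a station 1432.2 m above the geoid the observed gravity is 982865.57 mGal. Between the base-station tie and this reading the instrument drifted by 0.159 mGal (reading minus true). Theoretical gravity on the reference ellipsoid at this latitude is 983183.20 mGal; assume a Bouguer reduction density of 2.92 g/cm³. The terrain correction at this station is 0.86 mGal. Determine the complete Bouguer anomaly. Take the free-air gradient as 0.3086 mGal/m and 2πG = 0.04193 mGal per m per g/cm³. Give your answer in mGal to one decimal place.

-50.3

Drift-corrected reading = 982865.57 − (0.159) = 982865.411 mGal
Free-air correction = 0.3086 × 1432.2 = 441.98 mGal
Free-air anomaly = 982865.411 − 983183.20 + (441.98) = 124.191 mGal
Bouguer slab correction = 0.04193 × 2.92 × 1432.2 = 175.35 mGal
Simple Bouguer anomaly = 124.191 − (175.35) = -51.159 mGal
Complete Bouguer anomaly = -51.159 + 0.86 = -50.299 mGal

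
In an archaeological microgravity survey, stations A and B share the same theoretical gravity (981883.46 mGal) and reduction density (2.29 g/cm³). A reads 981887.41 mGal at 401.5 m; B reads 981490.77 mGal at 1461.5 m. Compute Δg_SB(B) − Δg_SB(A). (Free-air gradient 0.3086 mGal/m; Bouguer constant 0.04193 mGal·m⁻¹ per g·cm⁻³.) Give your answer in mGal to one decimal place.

Δg_SB(A) = 981887.41 − 981883.46 + 0.3086×401.5 − 0.04193×2.29×401.5 = 89.30 mGal
Δg_SB(B) = 981490.77 − 981883.46 + 0.3086×1461.5 − 0.04193×2.29×1461.5 = -82.00 mGal
Difference = -82.00 − (89.30) = -171.30 mGal

-171.3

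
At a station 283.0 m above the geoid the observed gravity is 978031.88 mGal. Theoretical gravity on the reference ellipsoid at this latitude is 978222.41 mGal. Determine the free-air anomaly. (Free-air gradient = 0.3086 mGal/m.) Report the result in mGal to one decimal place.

-103.2

Free-air correction = 0.3086 × 283.0 = 87.33 mGal
Free-air anomaly = 978031.88 − 978222.41 + (87.33) = -103.20 mGal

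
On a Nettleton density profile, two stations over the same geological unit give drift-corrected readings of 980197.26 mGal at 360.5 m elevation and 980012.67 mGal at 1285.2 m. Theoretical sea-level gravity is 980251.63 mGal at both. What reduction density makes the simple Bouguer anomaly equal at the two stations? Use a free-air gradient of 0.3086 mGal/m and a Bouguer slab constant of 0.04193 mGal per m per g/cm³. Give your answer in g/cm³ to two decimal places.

Δg_obs = 980012.67 − 980197.26 = -184.59 mGal over Δh = 1285.2 − 360.5 = 924.7 m
Equal Bouguer anomalies ⇒ Δg_obs + (0.3086 − 0.04193ρ)·Δh = 0
0.3086 − 0.04193ρ = −Δg_obs/Δh = 0.19962
ρ = (0.3086 − 0.19962) / 0.04193 = 2.60 g/cm³

2.60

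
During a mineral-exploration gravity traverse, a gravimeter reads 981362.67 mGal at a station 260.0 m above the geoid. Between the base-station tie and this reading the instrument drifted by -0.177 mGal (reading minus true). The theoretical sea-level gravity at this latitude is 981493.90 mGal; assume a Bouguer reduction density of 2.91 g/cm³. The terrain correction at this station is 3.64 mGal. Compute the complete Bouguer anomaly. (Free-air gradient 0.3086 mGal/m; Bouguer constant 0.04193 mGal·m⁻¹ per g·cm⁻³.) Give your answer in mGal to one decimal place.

-78.9

Drift-corrected reading = 981362.67 − (-0.177) = 981362.847 mGal
Free-air correction = 0.3086 × 260.0 = 80.24 mGal
Free-air anomaly = 981362.847 − 981493.90 + (80.24) = -50.813 mGal
Bouguer slab correction = 0.04193 × 2.91 × 260.0 = 31.72 mGal
Simple Bouguer anomaly = -50.813 − (31.72) = -82.533 mGal
Complete Bouguer anomaly = -82.533 + 3.64 = -78.893 mGal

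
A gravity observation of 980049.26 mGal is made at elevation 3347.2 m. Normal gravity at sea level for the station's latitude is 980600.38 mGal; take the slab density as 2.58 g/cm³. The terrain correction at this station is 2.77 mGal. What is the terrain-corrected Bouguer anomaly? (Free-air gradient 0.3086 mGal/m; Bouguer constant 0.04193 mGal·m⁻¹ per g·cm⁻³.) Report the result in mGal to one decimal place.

Free-air correction = 0.3086 × 3347.2 = 1032.95 mGal
Free-air anomaly = 980049.26 − 980600.38 + (1032.95) = 481.83 mGal
Bouguer slab correction = 0.04193 × 2.58 × 3347.2 = 362.10 mGal
Simple Bouguer anomaly = 481.83 − (362.10) = 119.73 mGal
Complete Bouguer anomaly = 119.73 + 2.77 = 122.50 mGal

122.5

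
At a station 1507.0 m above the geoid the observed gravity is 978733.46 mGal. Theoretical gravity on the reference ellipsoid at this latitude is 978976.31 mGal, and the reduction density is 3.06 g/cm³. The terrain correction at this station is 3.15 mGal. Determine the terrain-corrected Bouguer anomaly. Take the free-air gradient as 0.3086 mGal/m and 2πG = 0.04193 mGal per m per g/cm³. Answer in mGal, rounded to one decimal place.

Free-air correction = 0.3086 × 1507.0 = 465.06 mGal
Free-air anomaly = 978733.46 − 978976.31 + (465.06) = 222.21 mGal
Bouguer slab correction = 0.04193 × 3.06 × 1507.0 = 193.36 mGal
Simple Bouguer anomaly = 222.21 − (193.36) = 28.85 mGal
Complete Bouguer anomaly = 28.85 + 3.15 = 32.00 mGal

32.0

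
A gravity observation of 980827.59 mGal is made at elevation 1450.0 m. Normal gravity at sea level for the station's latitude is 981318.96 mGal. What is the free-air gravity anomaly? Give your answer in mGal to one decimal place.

Free-air correction = 0.3086 × 1450.0 = 447.47 mGal
Free-air anomaly = 980827.59 − 981318.96 + (447.47) = -43.90 mGal

-43.9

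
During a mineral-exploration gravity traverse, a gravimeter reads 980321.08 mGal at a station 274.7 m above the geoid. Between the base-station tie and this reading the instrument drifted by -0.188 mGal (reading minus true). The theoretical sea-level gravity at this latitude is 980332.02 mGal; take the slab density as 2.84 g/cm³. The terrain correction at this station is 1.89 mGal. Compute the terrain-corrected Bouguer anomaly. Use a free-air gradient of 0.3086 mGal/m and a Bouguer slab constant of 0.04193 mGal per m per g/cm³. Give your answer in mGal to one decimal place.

43.2

Drift-corrected reading = 980321.08 − (-0.188) = 980321.268 mGal
Free-air correction = 0.3086 × 274.7 = 84.77 mGal
Free-air anomaly = 980321.268 − 980332.02 + (84.77) = 74.018 mGal
Bouguer slab correction = 0.04193 × 2.84 × 274.7 = 32.71 mGal
Simple Bouguer anomaly = 74.018 − (32.71) = 41.308 mGal
Complete Bouguer anomaly = 41.308 + 1.89 = 43.198 mGal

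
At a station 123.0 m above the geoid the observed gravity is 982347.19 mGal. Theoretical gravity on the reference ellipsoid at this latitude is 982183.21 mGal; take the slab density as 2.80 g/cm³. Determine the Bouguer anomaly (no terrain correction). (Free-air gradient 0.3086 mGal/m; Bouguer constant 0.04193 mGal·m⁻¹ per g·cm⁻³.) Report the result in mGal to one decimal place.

187.5

Free-air correction = 0.3086 × 123.0 = 37.96 mGal
Free-air anomaly = 982347.19 − 982183.21 + (37.96) = 201.94 mGal
Bouguer slab correction = 0.04193 × 2.80 × 123.0 = 14.44 mGal
Simple Bouguer anomaly = 201.94 − (14.44) = 187.50 mGal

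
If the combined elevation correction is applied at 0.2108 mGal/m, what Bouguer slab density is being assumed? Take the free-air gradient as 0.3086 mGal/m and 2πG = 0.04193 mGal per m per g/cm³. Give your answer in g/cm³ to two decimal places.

0.2108 = 0.3086 − 0.04193 × ρ
ρ = (0.3086 − 0.2108) / 0.04193 = 2.33 g/cm³

2.33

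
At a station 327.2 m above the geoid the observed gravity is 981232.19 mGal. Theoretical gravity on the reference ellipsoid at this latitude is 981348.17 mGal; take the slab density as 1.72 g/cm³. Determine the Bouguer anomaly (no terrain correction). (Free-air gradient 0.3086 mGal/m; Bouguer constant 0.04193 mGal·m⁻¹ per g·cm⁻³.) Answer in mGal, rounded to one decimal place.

Free-air correction = 0.3086 × 327.2 = 100.97 mGal
Free-air anomaly = 981232.19 − 981348.17 + (100.97) = -15.01 mGal
Bouguer slab correction = 0.04193 × 1.72 × 327.2 = 23.60 mGal
Simple Bouguer anomaly = -15.01 − (23.60) = -38.61 mGal

-38.6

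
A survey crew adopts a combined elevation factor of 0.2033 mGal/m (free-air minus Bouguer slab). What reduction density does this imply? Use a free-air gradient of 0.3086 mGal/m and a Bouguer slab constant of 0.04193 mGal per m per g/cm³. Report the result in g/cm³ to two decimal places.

0.2033 = 0.3086 − 0.04193 × ρ
ρ = (0.3086 − 0.2033) / 0.04193 = 2.51 g/cm³

2.51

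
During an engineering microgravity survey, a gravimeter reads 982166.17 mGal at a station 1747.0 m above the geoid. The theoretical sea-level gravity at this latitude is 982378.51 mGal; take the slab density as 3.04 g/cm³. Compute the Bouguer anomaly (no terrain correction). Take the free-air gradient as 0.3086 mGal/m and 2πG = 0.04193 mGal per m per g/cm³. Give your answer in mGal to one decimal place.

Free-air correction = 0.3086 × 1747.0 = 539.12 mGal
Free-air anomaly = 982166.17 − 982378.51 + (539.12) = 326.78 mGal
Bouguer slab correction = 0.04193 × 3.04 × 1747.0 = 222.69 mGal
Simple Bouguer anomaly = 326.78 − (222.69) = 104.09 mGal

104.1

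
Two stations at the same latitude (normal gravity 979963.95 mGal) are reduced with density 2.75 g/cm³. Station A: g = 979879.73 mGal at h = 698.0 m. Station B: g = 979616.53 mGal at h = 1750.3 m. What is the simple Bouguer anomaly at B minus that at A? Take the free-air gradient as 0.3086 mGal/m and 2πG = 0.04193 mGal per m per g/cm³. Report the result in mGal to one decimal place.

-59.8

Δg_SB(A) = 979879.73 − 979963.95 + 0.3086×698.0 − 0.04193×2.75×698.0 = 50.70 mGal
Δg_SB(B) = 979616.53 − 979963.95 + 0.3086×1750.3 − 0.04193×2.75×1750.3 = -9.10 mGal
Difference = -9.10 − (50.70) = -59.80 mGal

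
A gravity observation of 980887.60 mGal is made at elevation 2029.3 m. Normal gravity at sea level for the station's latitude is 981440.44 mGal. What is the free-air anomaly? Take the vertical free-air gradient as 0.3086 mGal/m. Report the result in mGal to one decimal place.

73.4

Free-air correction = 0.3086 × 2029.3 = 626.24 mGal
Free-air anomaly = 980887.60 − 981440.44 + (626.24) = 73.40 mGal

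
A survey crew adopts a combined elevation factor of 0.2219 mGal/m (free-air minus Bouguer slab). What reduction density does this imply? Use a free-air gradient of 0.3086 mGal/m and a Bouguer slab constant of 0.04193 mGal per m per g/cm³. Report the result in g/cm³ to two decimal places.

2.07

0.2219 = 0.3086 − 0.04193 × ρ
ρ = (0.3086 − 0.2219) / 0.04193 = 2.07 g/cm³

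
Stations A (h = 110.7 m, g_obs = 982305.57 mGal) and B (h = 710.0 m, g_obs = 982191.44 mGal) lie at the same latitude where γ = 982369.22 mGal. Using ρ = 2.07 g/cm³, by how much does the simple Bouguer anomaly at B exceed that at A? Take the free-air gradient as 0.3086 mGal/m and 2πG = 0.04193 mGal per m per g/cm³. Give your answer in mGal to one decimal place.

18.8

Δg_SB(A) = 982305.57 − 982369.22 + 0.3086×110.7 − 0.04193×2.07×110.7 = -39.10 mGal
Δg_SB(B) = 982191.44 − 982369.22 + 0.3086×710.0 − 0.04193×2.07×710.0 = -20.30 mGal
Difference = -20.30 − (-39.10) = 18.80 mGal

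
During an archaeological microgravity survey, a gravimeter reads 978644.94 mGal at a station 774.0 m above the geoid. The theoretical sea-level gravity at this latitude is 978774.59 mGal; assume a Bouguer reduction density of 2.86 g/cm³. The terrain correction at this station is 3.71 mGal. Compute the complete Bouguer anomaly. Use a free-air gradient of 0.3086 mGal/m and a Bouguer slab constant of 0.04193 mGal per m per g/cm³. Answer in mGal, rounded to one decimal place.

Free-air correction = 0.3086 × 774.0 = 238.86 mGal
Free-air anomaly = 978644.94 − 978774.59 + (238.86) = 109.21 mGal
Bouguer slab correction = 0.04193 × 2.86 × 774.0 = 92.82 mGal
Simple Bouguer anomaly = 109.21 − (92.82) = 16.39 mGal
Complete Bouguer anomaly = 16.39 + 3.71 = 20.10 mGal

20.1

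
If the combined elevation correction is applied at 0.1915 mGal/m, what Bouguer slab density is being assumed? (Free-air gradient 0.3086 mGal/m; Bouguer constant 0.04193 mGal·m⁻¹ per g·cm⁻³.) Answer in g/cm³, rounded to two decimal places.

0.1915 = 0.3086 − 0.04193 × ρ
ρ = (0.3086 − 0.1915) / 0.04193 = 2.79 g/cm³

2.79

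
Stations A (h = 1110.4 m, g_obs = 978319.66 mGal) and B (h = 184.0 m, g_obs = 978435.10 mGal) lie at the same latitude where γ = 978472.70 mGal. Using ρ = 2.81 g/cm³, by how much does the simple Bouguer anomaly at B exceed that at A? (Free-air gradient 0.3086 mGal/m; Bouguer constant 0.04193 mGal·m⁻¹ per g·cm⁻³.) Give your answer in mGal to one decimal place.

-61.3

Δg_SB(A) = 978319.66 − 978472.70 + 0.3086×1110.4 − 0.04193×2.81×1110.4 = 58.80 mGal
Δg_SB(B) = 978435.10 − 978472.70 + 0.3086×184.0 − 0.04193×2.81×184.0 = -2.50 mGal
Difference = -2.50 − (58.80) = -61.30 mGal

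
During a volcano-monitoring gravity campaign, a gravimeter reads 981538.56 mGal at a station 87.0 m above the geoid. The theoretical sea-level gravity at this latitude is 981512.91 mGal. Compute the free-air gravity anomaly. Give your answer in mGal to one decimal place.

Free-air correction = 0.3086 × 87.0 = 26.85 mGal
Free-air anomaly = 981538.56 − 981512.91 + (26.85) = 52.50 mGal

52.5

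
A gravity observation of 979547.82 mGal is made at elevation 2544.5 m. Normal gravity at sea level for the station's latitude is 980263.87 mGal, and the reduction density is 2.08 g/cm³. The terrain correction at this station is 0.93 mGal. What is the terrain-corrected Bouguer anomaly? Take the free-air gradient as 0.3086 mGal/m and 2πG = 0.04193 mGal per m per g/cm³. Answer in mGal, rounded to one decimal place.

-151.8

Free-air correction = 0.3086 × 2544.5 = 785.23 mGal
Free-air anomaly = 979547.82 − 980263.87 + (785.23) = 69.18 mGal
Bouguer slab correction = 0.04193 × 2.08 × 2544.5 = 221.92 mGal
Simple Bouguer anomaly = 69.18 − (221.92) = -152.74 mGal
Complete Bouguer anomaly = -152.74 + 0.93 = -151.81 mGal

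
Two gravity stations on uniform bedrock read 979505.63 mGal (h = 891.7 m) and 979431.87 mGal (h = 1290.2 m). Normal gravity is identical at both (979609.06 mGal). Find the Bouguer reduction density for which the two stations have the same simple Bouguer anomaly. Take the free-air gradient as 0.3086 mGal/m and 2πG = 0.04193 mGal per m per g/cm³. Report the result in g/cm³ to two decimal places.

2.95

Δg_obs = 979431.87 − 979505.63 = -73.76 mGal over Δh = 1290.2 − 891.7 = 398.5 m
Equal Bouguer anomalies ⇒ Δg_obs + (0.3086 − 0.04193ρ)·Δh = 0
0.3086 − 0.04193ρ = −Δg_obs/Δh = 0.18509
ρ = (0.3086 − 0.18509) / 0.04193 = 2.95 g/cm³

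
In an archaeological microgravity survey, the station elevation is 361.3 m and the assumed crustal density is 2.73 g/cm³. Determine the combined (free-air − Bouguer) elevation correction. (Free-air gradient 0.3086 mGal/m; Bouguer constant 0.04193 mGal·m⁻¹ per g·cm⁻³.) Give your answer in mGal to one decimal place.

Combined gradient = 0.3086 − 0.04193 × 2.73 = 0.1941311 mGal/m
Combined elevation correction = 0.1941311 × 361.3 = 70.1 mGal

70.1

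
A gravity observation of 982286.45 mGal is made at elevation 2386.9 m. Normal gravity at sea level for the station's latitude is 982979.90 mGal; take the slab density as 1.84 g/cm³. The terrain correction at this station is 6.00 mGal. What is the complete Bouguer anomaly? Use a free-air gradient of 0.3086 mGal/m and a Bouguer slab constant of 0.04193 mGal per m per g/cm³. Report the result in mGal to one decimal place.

-135.0

Free-air correction = 0.3086 × 2386.9 = 736.60 mGal
Free-air anomaly = 982286.45 − 982979.90 + (736.60) = 43.15 mGal
Bouguer slab correction = 0.04193 × 1.84 × 2386.9 = 184.15 mGal
Simple Bouguer anomaly = 43.15 − (184.15) = -141.00 mGal
Complete Bouguer anomaly = -141.00 + 6.00 = -135.00 mGal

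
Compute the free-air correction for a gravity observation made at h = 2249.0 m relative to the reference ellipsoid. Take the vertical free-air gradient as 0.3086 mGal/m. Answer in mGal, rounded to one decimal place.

694.0

Free-air correction = 0.3086 × 2249.0 = 694.0 mGal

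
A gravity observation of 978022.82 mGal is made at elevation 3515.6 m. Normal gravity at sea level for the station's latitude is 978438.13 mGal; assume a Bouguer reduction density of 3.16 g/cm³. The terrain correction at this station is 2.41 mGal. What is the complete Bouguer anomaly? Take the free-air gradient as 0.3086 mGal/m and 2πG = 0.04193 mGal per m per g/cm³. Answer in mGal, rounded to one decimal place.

206.2

Free-air correction = 0.3086 × 3515.6 = 1084.91 mGal
Free-air anomaly = 978022.82 − 978438.13 + (1084.91) = 669.60 mGal
Bouguer slab correction = 0.04193 × 3.16 × 3515.6 = 465.81 mGal
Simple Bouguer anomaly = 669.60 − (465.81) = 203.79 mGal
Complete Bouguer anomaly = 203.79 + 2.41 = 206.20 mGal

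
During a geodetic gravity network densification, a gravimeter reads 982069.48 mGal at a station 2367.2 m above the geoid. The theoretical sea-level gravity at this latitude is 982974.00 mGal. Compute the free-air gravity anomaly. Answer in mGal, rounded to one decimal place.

Free-air correction = 0.3086 × 2367.2 = 730.52 mGal
Free-air anomaly = 982069.48 − 982974.00 + (730.52) = -174.00 mGal

-174.0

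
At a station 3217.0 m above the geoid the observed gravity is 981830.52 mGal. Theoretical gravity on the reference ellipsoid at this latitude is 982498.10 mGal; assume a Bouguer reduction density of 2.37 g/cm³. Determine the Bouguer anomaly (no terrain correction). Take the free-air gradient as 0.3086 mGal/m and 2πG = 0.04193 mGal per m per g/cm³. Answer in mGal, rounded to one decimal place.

5.5

Free-air correction = 0.3086 × 3217.0 = 992.77 mGal
Free-air anomaly = 981830.52 − 982498.10 + (992.77) = 325.19 mGal
Bouguer slab correction = 0.04193 × 2.37 × 3217.0 = 319.69 mGal
Simple Bouguer anomaly = 325.19 − (319.69) = 5.50 mGal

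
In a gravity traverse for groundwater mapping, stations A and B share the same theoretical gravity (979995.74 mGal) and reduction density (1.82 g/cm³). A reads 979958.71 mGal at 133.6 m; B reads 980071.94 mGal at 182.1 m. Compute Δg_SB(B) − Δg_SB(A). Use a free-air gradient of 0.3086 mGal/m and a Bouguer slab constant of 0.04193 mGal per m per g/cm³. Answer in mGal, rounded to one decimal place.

124.5

Δg_SB(A) = 979958.71 − 979995.74 + 0.3086×133.6 − 0.04193×1.82×133.6 = -6.00 mGal
Δg_SB(B) = 980071.94 − 979995.74 + 0.3086×182.1 − 0.04193×1.82×182.1 = 118.50 mGal
Difference = 118.50 − (-6.00) = 124.50 mGal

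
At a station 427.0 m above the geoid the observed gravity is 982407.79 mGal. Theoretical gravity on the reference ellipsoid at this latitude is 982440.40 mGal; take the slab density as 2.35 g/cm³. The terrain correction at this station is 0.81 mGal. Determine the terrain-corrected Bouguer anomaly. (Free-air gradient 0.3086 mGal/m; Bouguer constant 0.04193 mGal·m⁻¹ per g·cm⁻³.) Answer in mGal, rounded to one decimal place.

Free-air correction = 0.3086 × 427.0 = 131.77 mGal
Free-air anomaly = 982407.79 − 982440.40 + (131.77) = 99.16 mGal
Bouguer slab correction = 0.04193 × 2.35 × 427.0 = 42.07 mGal
Simple Bouguer anomaly = 99.16 − (42.07) = 57.09 mGal
Complete Bouguer anomaly = 57.09 + 0.81 = 57.90 mGal

57.9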